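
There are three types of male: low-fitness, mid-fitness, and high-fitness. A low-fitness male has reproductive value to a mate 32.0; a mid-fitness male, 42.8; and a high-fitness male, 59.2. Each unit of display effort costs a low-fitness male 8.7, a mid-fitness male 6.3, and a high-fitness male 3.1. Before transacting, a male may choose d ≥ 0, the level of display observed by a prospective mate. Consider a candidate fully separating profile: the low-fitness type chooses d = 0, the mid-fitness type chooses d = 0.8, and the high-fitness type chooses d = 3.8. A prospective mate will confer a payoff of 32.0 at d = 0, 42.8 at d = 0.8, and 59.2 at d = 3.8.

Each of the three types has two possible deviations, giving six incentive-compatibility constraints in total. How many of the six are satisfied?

5

High-fitness (own payoff 59.2 − 3.1×3.8 = 47.42): to d=0 gives 32.0 → no gain ✓; to d=0.8 gives 42.8 − 3.1×0.8 = 40.32 → no gain ✓.
Mid-fitness (own payoff 42.8 − 6.3×0.8 = 37.76): to d=0 gives 32.0 → no gain ✓; to d=3.8 gives 59.2 − 6.3×3.8 = 35.26 → no gain ✓.
Low-fitness (own payoff 32.0): to d=0.8 gives 42.8 − 8.7×0.8 = 35.84 → profitable ✗; to d=3.8 gives 59.2 − 8.7×3.8 = 26.14 → no gain ✓.
5 of the 6 constraints hold; not an equilibrium.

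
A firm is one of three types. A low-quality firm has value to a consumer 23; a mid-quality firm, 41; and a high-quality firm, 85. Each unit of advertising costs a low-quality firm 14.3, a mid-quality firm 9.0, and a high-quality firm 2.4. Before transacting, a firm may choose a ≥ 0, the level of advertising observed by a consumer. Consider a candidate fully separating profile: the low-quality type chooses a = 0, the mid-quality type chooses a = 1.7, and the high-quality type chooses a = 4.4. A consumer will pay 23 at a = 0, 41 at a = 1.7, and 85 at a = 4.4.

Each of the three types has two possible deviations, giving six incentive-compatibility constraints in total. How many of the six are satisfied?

High-quality (own payoff 85 − 2.4×4.4 = 74.44): to a=0 gives 23 → no gain ✓; to a=1.7 gives 41 − 2.4×1.7 = 36.92 → no gain ✓.
Mid-quality (own payoff 41 − 9.0×1.7 = 25.7): to a=0 gives 23 → no gain ✓; to a=4.4 gives 85 − 9.0×4.4 = 45.4 → profitable ✗.
Low-quality (own payoff 23): to a=1.7 gives 41 − 14.3×1.7 = 16.69 → no gain ✓; to a=4.4 gives 85 − 14.3×4.4 = 22.08 → no gain ✓.
5 of the 6 constraints hold; not an equilibrium.

5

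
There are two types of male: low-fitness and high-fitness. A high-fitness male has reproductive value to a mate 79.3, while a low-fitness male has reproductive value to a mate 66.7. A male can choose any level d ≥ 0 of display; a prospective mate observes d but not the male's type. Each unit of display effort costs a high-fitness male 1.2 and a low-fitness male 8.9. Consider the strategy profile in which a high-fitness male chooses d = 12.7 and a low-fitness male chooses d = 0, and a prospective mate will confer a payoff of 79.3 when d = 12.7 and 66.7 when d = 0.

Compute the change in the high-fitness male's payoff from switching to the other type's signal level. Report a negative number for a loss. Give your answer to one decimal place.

Playing d = 12.7 the high-fitness male receives 79.3 − 1.2 × 12.7 = 64.06.
Deviating to d = 0 yields 66.7 instead.
Gain from deviating: 66.7 − 64.06 = 2.64, i.e. 2.6 to one decimal place.
The gain is positive, so the high-fitness type's incentive-compatibility constraint is violated — this profile is not a separating equilibrium.

2.6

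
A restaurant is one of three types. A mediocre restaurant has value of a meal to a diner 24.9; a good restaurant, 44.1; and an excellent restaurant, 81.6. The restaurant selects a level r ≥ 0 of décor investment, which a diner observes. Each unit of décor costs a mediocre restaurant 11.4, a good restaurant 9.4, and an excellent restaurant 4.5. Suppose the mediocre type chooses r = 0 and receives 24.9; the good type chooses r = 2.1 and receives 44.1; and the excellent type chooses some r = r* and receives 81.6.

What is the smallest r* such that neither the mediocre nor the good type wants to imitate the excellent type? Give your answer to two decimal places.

Good type (on-path payoff 44.1 − 9.4×2.1 = 24.36) won't mimic when 24.36 ≥ 81.6 − 9.4·r*, i.e. r* ≥ 6.09.
Mediocre type (on-path payoff 24.9) won't mimic when 24.9 ≥ 81.6 − 11.4·r*, i.e. r* ≥ 4.97.
Both must hold, so r* = max(4.97, 6.09) = 6.09. The good type's constraint binds.

6.09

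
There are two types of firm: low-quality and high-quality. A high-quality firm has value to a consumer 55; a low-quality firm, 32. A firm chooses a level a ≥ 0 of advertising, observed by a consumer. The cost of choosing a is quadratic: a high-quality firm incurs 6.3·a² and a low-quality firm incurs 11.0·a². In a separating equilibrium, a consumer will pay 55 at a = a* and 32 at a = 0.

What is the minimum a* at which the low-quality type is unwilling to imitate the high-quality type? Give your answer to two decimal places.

1.45

The low-quality type at a = 0 receives 32; imitating at a* yields 55 − 11.0·a*².
Indifference: 32 = 55 − 11.0·a*², so a*² = (55 − 32) / 11.0 ≈ 2.0909.
a* = √2.0909 ≈ 1.45.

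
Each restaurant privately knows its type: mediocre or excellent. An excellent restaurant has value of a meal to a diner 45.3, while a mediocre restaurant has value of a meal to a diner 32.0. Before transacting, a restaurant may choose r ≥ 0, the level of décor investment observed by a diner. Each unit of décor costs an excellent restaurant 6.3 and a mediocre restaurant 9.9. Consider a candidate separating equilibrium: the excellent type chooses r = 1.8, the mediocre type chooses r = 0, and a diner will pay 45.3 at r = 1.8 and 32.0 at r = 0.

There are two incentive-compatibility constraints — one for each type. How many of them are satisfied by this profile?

Excellent type: signal → 45.3 − 6.3 × 1.8 = 33.96; deviate to 0 → 32.0. IC holds (33.96 ≥ 32.0).
Mediocre type: stay at 0 → 32.0; mimic → 45.3 − 9.9 × 1.8 = 27.48. IC holds (32.0 ≥ 27.48).
2 of 2 constraints hold, so this is a separating equilibrium.

2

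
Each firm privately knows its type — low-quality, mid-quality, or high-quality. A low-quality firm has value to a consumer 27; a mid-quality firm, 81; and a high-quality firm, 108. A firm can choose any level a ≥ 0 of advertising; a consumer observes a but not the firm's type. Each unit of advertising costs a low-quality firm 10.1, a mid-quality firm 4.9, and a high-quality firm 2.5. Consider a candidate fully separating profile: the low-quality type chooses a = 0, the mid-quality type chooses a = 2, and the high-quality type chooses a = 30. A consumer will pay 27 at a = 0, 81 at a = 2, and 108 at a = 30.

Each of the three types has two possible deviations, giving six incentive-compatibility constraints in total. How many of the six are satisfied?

Low-quality (own payoff 27): to a=2 gives 81 − 10.1×2 = 60.8 → profitable ✗; to a=30 gives 108 − 10.1×30 = -195 → no gain ✓.
Mid-quality (own payoff 81 − 4.9×2 = 71.2): to a=0 gives 27 → no gain ✓; to a=30 gives 108 − 4.9×30 = -39 → no gain ✓.
High-quality (own payoff 108 − 2.5×30 = 33): to a=0 gives 27 → no gain ✓; to a=2 gives 81 − 2.5×2 = 76 → profitable ✗.
4 of the 6 constraints hold; not an equilibrium.

4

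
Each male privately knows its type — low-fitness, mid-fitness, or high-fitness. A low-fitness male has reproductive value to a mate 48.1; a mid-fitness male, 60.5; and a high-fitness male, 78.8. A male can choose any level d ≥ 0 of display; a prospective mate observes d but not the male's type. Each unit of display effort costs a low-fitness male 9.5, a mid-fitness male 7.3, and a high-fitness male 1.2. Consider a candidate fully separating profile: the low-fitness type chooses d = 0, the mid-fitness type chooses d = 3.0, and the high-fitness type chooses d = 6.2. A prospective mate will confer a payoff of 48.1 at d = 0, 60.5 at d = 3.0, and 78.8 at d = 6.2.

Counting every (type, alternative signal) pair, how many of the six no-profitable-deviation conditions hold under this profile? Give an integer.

5

Mid-fitness (own payoff 60.5 − 7.3×3.0 = 38.6): to d=0 gives 48.1 → profitable ✗; to d=6.2 gives 78.8 − 7.3×6.2 = 33.54 → no gain ✓.
High-fitness (own payoff 78.8 − 1.2×6.2 = 71.36): to d=0 gives 48.1 → no gain ✓; to d=3.0 gives 60.5 − 1.2×3.0 = 56.9 → no gain ✓.
Low-fitness (own payoff 48.1): to d=3.0 gives 60.5 − 9.5×3.0 = 32 → no gain ✓; to d=6.2 gives 78.8 − 9.5×6.2 = 19.9 → no gain ✓.
5 of the 6 constraints hold; not an equilibrium.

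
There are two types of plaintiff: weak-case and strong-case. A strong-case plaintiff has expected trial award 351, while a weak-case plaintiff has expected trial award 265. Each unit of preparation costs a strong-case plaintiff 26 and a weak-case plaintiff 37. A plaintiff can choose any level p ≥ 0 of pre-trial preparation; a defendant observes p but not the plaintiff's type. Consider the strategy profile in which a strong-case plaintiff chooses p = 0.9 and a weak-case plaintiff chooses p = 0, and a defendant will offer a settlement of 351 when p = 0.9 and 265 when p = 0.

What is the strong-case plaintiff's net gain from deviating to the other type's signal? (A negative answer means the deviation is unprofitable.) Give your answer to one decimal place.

Playing p = 0.9 the strong-case plaintiff receives 351 − 26 × 0.9 = 327.6.
Deviating to p = 0 yields 265 instead.
Gain from deviating: 265 − 327.6 = -62.6.
The gain is negative, so the strong-case type's incentive-compatibility constraint is satisfied.

-62.6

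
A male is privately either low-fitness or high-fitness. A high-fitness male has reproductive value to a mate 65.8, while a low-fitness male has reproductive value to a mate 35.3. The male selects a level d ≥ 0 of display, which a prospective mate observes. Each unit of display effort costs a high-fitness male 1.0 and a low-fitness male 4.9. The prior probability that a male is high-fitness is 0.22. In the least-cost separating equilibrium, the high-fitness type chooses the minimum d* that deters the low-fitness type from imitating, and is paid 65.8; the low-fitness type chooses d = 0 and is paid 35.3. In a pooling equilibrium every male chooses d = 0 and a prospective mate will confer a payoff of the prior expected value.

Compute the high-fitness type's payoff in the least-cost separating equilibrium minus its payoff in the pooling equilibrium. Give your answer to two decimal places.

Least-cost separating signal: d* solves 35.3 = 65.8 − 4.9·d*, so d* = (65.8 − 35.3)/4.9 ≈ 6.2245.
High-fitness type's separating payoff: 65.8 − 1.0 × d* = 65.8 − 1.0 × (65.8 − 35.3)/4.9 = 65.8 − 30.5/4.9 ≈ 59.5755.
Pooling payoff: 0.22 × 65.8 + 0.78 × 35.3 = 42.01.
Difference: 59.5755 − 42.01 = 17.5655, i.e. 17.57 to two decimal places.
The high-fitness type prefers to separate.

17.57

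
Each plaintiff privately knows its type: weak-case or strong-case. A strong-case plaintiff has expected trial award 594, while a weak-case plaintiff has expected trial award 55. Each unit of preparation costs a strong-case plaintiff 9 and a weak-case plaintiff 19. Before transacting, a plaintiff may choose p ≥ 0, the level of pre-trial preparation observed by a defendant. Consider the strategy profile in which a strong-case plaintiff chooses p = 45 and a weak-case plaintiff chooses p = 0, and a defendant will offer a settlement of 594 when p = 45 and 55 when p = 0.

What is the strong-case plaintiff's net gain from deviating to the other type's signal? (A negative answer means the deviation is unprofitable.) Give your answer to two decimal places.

-134.00

Playing p = 45 the strong-case plaintiff receives 594 − 9 × 45 = 189.
Deviating to p = 0 yields 55 instead.
Gain from deviating: 55 − 189 = -134.00.
The gain is negative, so the strong-case type's incentive-compatibility constraint is satisfied.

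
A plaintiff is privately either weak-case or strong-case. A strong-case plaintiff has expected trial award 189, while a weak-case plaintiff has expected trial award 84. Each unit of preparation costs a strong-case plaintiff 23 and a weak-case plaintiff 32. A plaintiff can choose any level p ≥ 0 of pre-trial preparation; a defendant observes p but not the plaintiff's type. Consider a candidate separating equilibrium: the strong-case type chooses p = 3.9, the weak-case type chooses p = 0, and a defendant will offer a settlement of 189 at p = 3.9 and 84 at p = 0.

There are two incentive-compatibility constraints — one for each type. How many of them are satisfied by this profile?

2

Strong-case type: signal → 189 − 23 × 3.9 = 99.3; deviate to 0 → 84. IC holds (99.3 ≥ 84).
Weak-case type: stay at 0 → 84; mimic → 189 − 32 × 3.9 = 64.2. IC holds (84 ≥ 64.2).
2 of 2 constraints hold, so this is a separating equilibrium.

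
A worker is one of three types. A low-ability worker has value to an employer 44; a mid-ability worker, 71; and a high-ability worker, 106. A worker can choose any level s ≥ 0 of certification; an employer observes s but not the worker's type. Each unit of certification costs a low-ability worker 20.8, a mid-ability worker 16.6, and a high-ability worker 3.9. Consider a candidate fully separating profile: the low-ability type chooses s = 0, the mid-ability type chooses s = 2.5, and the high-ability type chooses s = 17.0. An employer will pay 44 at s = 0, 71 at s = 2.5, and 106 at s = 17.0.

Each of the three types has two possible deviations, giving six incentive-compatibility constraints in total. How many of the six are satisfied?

Low-ability (own payoff 44): to s=2.5 gives 71 − 20.8×2.5 = 19 → no gain ✓; to s=17.0 gives 106 − 20.8×17.0 = -247.6 → no gain ✓.
High-ability (own payoff 106 − 3.9×17.0 = 39.7): to s=0 gives 44 → profitable ✗; to s=2.5 gives 71 − 3.9×2.5 = 61.25 → profitable ✗.
Mid-ability (own payoff 71 − 16.6×2.5 = 29.5): to s=0 gives 44 → profitable ✗; to s=17.0 gives 106 − 16.6×17.0 = -176.2 → no gain ✓.
3 of the 6 constraints hold; not an equilibrium.

3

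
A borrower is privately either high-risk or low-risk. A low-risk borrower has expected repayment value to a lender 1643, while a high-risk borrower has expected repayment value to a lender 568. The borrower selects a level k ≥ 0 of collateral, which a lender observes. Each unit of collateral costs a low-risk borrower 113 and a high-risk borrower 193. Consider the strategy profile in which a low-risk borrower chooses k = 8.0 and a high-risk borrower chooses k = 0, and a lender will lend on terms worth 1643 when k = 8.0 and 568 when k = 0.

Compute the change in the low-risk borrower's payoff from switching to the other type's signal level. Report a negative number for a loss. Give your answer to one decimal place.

Playing k = 8.0 the low-risk borrower receives 1643 − 113 × 8.0 = 739.
Deviating to k = 0 yields 568 instead.
Gain from deviating: 568 − 739 = -171.0.
The gain is negative, so the low-risk type's incentive-compatibility constraint is satisfied.

-171.0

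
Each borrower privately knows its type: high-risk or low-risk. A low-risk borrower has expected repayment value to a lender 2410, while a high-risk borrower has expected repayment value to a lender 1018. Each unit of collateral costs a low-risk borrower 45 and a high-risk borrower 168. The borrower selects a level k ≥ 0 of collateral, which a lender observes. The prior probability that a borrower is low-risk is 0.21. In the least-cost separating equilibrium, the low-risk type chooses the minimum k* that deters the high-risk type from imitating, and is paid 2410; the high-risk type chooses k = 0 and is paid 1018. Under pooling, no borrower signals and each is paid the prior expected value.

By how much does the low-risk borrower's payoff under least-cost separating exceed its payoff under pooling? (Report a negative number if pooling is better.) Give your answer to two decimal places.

726.82

Least-cost separating signal: k* solves 1018 = 2410 − 168·k*, so k* = (2410 − 1018)/168 ≈ 8.2857.
Low-risk type's separating payoff: 2410 − 45 × k* = 2410 − 45 × (2410 − 1018)/168 = 2410 − 62640/168 ≈ 2037.1429.
Pooling payoff: 0.21 × 2410 + 0.79 × 1018 = 1310.32.
Difference: 2037.1429 − 1310.32 = 726.8229, i.e. 726.82 to two decimal places.
The low-risk type prefers to separate.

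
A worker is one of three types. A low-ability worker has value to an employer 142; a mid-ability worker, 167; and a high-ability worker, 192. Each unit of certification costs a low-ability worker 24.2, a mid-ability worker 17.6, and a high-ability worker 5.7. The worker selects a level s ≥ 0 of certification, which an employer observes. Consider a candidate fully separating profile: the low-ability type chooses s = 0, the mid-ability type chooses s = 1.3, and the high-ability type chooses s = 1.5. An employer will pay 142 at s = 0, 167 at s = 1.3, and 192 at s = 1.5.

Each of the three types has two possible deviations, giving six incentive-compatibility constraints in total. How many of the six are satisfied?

High-ability (own payoff 192 − 5.7×1.5 = 183.45): to s=0 gives 142 → no gain ✓; to s=1.3 gives 167 − 5.7×1.3 = 159.59 → no gain ✓.
Low-ability (own payoff 142): to s=1.3 gives 167 − 24.2×1.3 = 135.54 → no gain ✓; to s=1.5 gives 192 − 24.2×1.5 = 155.7 → profitable ✗.
Mid-ability (own payoff 167 − 17.6×1.3 = 144.12): to s=0 gives 142 → no gain ✓; to s=1.5 gives 192 − 17.6×1.5 = 165.6 → profitable ✗.
4 of the 6 constraints hold; not an equilibrium.

4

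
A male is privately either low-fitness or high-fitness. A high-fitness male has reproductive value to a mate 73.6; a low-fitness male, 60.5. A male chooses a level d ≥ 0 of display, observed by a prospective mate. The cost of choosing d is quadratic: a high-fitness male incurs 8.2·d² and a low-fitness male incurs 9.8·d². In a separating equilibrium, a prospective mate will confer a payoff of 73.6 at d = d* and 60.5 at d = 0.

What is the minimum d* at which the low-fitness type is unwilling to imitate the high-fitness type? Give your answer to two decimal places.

1.16

The low-fitness type at d = 0 receives 60.5; imitating at d* yields 73.6 − 9.8·d*².
Indifference: 60.5 = 73.6 − 9.8·d*², so d*² = (73.6 − 60.5) / 9.8 ≈ 1.3367.
d* = √1.3367 ≈ 1.16.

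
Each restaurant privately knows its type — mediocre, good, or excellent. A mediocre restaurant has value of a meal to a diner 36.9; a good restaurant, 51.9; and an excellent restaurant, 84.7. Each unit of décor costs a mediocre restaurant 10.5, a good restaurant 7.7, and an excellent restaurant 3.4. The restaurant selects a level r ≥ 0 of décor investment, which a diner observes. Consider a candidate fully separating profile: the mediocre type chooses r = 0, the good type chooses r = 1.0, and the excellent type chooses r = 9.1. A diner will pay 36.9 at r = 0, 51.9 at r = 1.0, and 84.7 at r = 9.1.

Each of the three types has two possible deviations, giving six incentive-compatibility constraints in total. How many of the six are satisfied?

Mediocre (own payoff 36.9): to r=1.0 gives 51.9 − 10.5×1.0 = 41.4 → profitable ✗; to r=9.1 gives 84.7 − 10.5×9.1 = -10.85 → no gain ✓.
Excellent (own payoff 84.7 − 3.4×9.1 = 53.76): to r=0 gives 36.9 → no gain ✓; to r=1.0 gives 51.9 − 3.4×1.0 = 48.5 → no gain ✓.
Good (own payoff 51.9 − 7.7×1.0 = 44.2): to r=0 gives 36.9 → no gain ✓; to r=9.1 gives 84.7 − 7.7×9.1 = 14.63 → no gain ✓.
5 of the 6 constraints hold; not an equilibrium.

5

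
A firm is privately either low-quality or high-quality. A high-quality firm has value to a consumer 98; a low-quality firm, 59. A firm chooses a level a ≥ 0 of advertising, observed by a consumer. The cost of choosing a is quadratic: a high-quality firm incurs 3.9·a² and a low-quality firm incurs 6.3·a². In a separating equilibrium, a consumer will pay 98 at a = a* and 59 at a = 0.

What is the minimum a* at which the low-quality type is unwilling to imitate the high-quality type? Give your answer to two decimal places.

The low-quality type at a = 0 receives 59; imitating at a* yields 98 − 6.3·a*².
Indifference: 59 = 98 − 6.3·a*², so a*² = (98 − 59) / 6.3 ≈ 6.1905.
a* = √6.1905 ≈ 2.49.

2.49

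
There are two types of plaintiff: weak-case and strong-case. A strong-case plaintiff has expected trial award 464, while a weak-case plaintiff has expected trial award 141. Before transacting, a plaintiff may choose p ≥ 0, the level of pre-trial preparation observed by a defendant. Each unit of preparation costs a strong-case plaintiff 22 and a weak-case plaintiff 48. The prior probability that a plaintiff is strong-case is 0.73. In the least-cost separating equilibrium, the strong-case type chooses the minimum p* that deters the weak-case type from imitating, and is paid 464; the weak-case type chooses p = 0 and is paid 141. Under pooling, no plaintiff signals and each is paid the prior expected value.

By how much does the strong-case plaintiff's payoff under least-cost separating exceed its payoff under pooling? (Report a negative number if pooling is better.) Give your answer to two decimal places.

Least-cost separating signal: p* solves 141 = 464 − 48·p*, so p* = (464 − 141)/48 ≈ 6.7292.
Strong-case type's separating payoff: 464 − 22 × p* = 464 − 22 × (464 − 141)/48 = 464 − 7106/48 ≈ 315.9583.
Pooling payoff: 0.73 × 464 + 0.27 × 141 = 376.79.
Difference: 315.9583 − 376.79 = -60.8317, i.e. -60.83 to two decimal places.
The strong-case type would prefer the pooling outcome.

-60.83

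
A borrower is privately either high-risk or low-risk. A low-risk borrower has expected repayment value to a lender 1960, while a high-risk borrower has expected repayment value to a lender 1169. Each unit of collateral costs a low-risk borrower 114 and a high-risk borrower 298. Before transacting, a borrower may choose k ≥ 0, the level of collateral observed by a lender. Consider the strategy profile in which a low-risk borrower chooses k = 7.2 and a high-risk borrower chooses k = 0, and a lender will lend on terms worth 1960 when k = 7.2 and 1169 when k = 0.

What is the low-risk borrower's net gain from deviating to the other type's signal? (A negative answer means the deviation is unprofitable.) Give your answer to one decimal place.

Playing k = 7.2 the low-risk borrower receives 1960 − 114 × 7.2 = 1139.2.
Deviating to k = 0 yields 1169 instead.
Gain from deviating: 1169 − 1139.2 = 29.8.
The gain is positive, so the low-risk type's incentive-compatibility constraint is violated — this profile is not a separating equilibrium.

29.8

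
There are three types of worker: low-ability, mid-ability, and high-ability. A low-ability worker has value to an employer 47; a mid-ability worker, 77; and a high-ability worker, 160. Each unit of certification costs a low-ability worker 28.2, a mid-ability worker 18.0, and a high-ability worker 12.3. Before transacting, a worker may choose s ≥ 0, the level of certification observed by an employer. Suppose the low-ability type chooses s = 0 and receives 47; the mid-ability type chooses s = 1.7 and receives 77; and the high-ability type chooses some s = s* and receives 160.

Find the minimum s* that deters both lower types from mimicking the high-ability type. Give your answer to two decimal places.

Mid-ability type (on-path payoff 77 − 18.0×1.7 = 46.4) won't mimic when 46.4 ≥ 160 − 18.0·s*, i.e. s* ≥ 6.31.
Low-ability type (on-path payoff 47) won't mimic when 47 ≥ 160 − 28.2·s*, i.e. s* ≥ 4.01.
Both must hold, so s* = max(4.01, 6.31) = 6.31. The mid-ability type's constraint binds.

6.31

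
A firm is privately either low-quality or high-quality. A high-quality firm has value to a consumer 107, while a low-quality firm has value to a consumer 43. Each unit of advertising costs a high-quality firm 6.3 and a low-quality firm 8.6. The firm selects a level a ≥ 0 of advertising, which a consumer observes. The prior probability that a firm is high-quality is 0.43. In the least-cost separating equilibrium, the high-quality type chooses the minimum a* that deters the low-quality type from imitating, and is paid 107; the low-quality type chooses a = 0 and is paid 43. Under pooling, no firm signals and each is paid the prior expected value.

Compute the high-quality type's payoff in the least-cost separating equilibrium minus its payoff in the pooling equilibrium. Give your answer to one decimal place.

Least-cost separating signal: a* solves 43 = 107 − 8.6·a*, so a* = (107 − 43)/8.6 ≈ 7.4419.
High-quality type's separating payoff: 107 − 6.3 × a* = 107 − 6.3 × (107 − 43)/8.6 = 107 − 403.2/8.6 ≈ 60.116.
Pooling payoff: 0.43 × 107 + 0.57 × 43 = 70.52.
Difference: 60.116 − 70.52 = -10.404, i.e. -10.4 to one decimal place.
The high-quality type would prefer the pooling outcome.

-10.4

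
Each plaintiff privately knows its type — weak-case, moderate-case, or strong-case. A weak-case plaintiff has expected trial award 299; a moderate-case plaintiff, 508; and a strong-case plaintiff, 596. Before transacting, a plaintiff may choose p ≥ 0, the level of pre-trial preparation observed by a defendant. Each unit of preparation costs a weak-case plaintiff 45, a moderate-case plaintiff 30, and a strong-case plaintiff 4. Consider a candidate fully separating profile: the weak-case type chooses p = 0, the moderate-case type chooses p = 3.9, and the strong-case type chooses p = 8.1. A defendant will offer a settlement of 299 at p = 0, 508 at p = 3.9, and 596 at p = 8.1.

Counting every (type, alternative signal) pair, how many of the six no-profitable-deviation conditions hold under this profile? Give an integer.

5

Strong-case (own payoff 596 − 4×8.1 = 563.6): to p=0 gives 299 → no gain ✓; to p=3.9 gives 508 − 4×3.9 = 492.4 → no gain ✓.
Weak-case (own payoff 299): to p=3.9 gives 508 − 45×3.9 = 332.5 → profitable ✗; to p=8.1 gives 596 − 45×8.1 = 231.5 → no gain ✓.
Moderate-case (own payoff 508 − 30×3.9 = 391): to p=0 gives 299 → no gain ✓; to p=8.1 gives 596 − 30×8.1 = 353 → no gain ✓.
5 of the 6 constraints hold; not an equilibrium.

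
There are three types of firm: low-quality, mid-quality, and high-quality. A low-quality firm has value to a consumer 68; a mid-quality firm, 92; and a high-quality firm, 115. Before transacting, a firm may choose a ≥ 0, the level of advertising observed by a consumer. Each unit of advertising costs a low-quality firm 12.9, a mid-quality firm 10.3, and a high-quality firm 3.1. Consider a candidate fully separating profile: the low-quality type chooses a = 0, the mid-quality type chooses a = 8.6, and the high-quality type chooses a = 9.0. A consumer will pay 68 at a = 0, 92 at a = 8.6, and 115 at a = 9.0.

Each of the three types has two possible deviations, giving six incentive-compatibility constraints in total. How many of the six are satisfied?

High-quality (own payoff 115 − 3.1×9.0 = 87.1): to a=0 gives 68 → no gain ✓; to a=8.6 gives 92 − 3.1×8.6 = 65.34 → no gain ✓.
Low-quality (own payoff 68): to a=8.6 gives 92 − 12.9×8.6 = -18.94 → no gain ✓; to a=9.0 gives 115 − 12.9×9.0 = -1.1 → no gain ✓.
Mid-quality (own payoff 92 − 10.3×8.6 = 3.42): to a=0 gives 68 → profitable ✗; to a=9.0 gives 115 − 10.3×9.0 = 22.3 → profitable ✗.
4 of the 6 constraints hold; not an equilibrium.

4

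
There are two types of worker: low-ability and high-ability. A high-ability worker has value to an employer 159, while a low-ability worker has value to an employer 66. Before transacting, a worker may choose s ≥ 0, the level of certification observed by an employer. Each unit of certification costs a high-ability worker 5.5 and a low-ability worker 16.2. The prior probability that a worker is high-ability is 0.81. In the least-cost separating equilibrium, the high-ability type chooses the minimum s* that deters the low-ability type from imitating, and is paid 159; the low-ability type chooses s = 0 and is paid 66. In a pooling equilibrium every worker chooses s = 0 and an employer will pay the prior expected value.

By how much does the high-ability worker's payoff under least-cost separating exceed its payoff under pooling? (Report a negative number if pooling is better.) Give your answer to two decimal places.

-13.90

Least-cost separating signal: s* solves 66 = 159 − 16.2·s*, so s* = (159 − 66)/16.2 ≈ 5.7407.
High-ability type's separating payoff: 159 − 5.5 × s* = 159 − 5.5 × (159 − 66)/16.2 = 159 − 511.5/16.2 ≈ 127.4259.
Pooling payoff: 0.81 × 159 + 0.19 × 66 = 141.33.
Difference: 127.4259 − 141.33 = -13.9041, i.e. -13.90 to two decimal places.
The high-ability type would prefer the pooling outcome.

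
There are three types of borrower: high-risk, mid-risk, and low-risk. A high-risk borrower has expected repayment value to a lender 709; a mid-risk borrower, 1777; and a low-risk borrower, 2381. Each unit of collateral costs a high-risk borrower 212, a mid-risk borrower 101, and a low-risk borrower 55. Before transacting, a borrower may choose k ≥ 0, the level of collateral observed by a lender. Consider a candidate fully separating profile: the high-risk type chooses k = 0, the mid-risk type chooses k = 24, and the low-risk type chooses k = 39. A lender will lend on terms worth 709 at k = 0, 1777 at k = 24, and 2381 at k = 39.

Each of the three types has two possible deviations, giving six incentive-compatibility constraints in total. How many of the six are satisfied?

Mid-risk (own payoff 1777 − 101×24 = -647): to k=0 gives 709 → profitable ✗; to k=39 gives 2381 − 101×39 = -1558 → no gain ✓.
Low-risk (own payoff 2381 − 55×39 = 236): to k=0 gives 709 → profitable ✗; to k=24 gives 1777 − 55×24 = 457 → profitable ✗.
High-risk (own payoff 709): to k=24 gives 1777 − 212×24 = -3311 → no gain ✓; to k=39 gives 2381 − 212×39 = -5887 → no gain ✓.
3 of the 6 constraints hold; not an equilibrium.

3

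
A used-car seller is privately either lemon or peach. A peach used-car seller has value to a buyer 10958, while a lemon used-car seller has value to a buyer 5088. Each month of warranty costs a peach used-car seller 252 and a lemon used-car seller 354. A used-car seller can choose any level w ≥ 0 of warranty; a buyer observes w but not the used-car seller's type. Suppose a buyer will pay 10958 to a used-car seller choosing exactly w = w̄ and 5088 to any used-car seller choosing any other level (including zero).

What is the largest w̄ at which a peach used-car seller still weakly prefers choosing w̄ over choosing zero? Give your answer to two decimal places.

23.29

Choosing w̄ yields the peach type 10958 − 252·w̄; choosing zero yields 5088.
The peach type is indifferent at 10958 − 252·w̄ = 5088, i.e. w̄ = (10958 − 5088) / 252 ≈ 23.29.
For any w̄ above 23.29 the peach type would rather pool at zero, so separation collapses.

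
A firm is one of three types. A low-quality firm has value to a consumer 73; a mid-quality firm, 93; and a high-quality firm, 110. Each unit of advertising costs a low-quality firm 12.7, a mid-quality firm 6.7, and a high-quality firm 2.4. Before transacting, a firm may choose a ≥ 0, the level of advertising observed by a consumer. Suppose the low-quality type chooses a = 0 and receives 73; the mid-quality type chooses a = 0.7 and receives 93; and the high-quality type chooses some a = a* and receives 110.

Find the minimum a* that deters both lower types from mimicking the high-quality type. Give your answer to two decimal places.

Low-quality type (on-path payoff 73) won't mimic when 73 ≥ 110 − 12.7·a*, i.e. a* ≥ 2.91.
Mid-quality type (on-path payoff 93 − 6.7×0.7 = 88.31) won't mimic when 88.31 ≥ 110 − 6.7·a*, i.e. a* ≥ 3.24.
Both must hold, so a* = max(2.91, 3.24) = 3.24. The mid-quality type's constraint binds.

3.24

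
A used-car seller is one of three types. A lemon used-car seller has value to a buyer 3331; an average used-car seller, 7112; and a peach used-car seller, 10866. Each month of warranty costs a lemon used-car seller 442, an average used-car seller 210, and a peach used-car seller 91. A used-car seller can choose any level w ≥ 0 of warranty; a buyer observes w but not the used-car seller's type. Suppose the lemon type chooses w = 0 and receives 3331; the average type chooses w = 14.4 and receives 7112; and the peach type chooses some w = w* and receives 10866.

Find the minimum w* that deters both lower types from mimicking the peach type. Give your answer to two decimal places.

32.28

Average type (on-path payoff 7112 − 210×14.4 = 4088) won't mimic when 4088 ≥ 10866 − 210·w*, i.e. w* ≥ 32.28.
Lemon type (on-path payoff 3331) won't mimic when 3331 ≥ 10866 − 442·w*, i.e. w* ≥ 17.05.
Both must hold, so w* = max(17.05, 32.28) = 32.28. The average type's constraint binds.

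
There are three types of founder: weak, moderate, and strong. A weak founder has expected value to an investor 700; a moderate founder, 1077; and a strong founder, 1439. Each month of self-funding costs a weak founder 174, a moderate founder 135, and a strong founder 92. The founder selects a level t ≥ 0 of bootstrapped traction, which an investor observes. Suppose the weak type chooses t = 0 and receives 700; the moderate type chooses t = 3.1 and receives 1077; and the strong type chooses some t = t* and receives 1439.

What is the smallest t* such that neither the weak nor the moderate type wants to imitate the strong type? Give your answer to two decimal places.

5.78

Weak type (on-path payoff 700) won't mimic when 700 ≥ 1439 − 174·t*, i.e. t* ≥ 4.25.
Moderate type (on-path payoff 1077 − 135×3.1 = 658.5) won't mimic when 658.5 ≥ 1439 − 135·t*, i.e. t* ≥ 5.78.
Both must hold, so t* = max(4.25, 5.78) = 5.78. The moderate type's constraint binds.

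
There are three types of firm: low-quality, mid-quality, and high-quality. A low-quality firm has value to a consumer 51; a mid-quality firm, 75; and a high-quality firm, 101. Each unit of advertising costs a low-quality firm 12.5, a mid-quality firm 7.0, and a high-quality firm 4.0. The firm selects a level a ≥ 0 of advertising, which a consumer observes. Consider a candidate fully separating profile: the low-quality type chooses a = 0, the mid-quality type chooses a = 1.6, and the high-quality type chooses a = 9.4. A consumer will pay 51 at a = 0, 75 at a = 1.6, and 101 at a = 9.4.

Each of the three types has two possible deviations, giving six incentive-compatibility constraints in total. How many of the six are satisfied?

High-quality (own payoff 101 − 4.0×9.4 = 63.4): to a=0 gives 51 → no gain ✓; to a=1.6 gives 75 − 4.0×1.6 = 68.6 → profitable ✗.
Low-quality (own payoff 51): to a=1.6 gives 75 − 12.5×1.6 = 55 → profitable ✗; to a=9.4 gives 101 − 12.5×9.4 = -16.5 → no gain ✓.
Mid-quality (own payoff 75 − 7.0×1.6 = 63.8): to a=0 gives 51 → no gain ✓; to a=9.4 gives 101 − 7.0×9.4 = 35.2 → no gain ✓.
4 of the 6 constraints hold; not an equilibrium.

4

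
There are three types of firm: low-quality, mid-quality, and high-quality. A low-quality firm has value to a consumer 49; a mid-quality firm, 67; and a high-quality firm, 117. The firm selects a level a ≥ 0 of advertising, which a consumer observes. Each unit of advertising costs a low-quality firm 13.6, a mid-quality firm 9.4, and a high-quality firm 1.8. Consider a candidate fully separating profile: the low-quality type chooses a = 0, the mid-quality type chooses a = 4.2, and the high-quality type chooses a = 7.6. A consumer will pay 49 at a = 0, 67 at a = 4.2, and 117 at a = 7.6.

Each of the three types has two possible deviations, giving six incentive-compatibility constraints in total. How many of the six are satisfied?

4

Low-quality (own payoff 49): to a=4.2 gives 67 − 13.6×4.2 = 9.88 → no gain ✓; to a=7.6 gives 117 − 13.6×7.6 = 13.64 → no gain ✓.
Mid-quality (own payoff 67 − 9.4×4.2 = 27.52): to a=0 gives 49 → profitable ✗; to a=7.6 gives 117 − 9.4×7.6 = 45.56 → profitable ✗.
High-quality (own payoff 117 − 1.8×7.6 = 103.32): to a=0 gives 49 → no gain ✓; to a=4.2 gives 67 − 1.8×4.2 = 59.44 → no gain ✓.
4 of the 6 constraints hold; not an equilibrium.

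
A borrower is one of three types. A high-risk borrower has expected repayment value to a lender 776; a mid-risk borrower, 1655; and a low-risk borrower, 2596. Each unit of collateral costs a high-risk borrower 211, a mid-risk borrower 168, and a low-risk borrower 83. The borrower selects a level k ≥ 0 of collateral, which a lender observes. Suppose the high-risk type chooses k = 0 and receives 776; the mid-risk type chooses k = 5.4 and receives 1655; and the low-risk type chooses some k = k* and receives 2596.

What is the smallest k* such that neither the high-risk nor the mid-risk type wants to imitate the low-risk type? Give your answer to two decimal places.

11.00

High-risk type (on-path payoff 776) won't mimic when 776 ≥ 2596 − 211·k*, i.e. k* ≥ 8.63.
Mid-risk type (on-path payoff 1655 − 168×5.4 = 747.8) won't mimic when 747.8 ≥ 2596 − 168·k*, i.e. k* ≥ 11.00.
Both must hold, so k* = max(8.63, 11.00) = 11.00. The mid-risk type's constraint binds.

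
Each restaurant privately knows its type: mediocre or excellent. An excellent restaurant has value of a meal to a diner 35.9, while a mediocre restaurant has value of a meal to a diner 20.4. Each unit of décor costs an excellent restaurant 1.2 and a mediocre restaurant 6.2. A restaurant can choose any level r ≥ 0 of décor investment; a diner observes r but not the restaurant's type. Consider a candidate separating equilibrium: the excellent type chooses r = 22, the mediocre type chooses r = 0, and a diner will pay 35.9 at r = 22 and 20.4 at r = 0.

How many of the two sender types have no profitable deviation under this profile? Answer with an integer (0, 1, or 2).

1

Mediocre type: stay at 0 → 20.4; mimic → 35.9 − 6.2 × 22 = -100.5. IC holds (20.4 ≥ -100.5).
Excellent type: signal → 35.9 − 1.2 × 22 = 9.5; deviate to 0 → 20.4. IC fails (9.5 < 20.4).
1 of 2 constraints hold, so this profile is not an equilibrium.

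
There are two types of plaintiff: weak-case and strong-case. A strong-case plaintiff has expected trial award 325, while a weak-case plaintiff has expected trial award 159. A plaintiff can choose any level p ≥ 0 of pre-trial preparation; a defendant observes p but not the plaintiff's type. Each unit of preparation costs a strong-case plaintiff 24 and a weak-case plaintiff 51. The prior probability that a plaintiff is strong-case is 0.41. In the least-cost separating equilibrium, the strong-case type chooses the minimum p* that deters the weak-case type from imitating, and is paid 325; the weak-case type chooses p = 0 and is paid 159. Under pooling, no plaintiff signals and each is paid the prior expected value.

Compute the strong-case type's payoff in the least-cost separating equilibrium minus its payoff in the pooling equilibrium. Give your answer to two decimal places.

19.82

Least-cost separating signal: p* solves 159 = 325 − 51·p*, so p* = (325 − 159)/51 ≈ 3.2549.
Strong-case type's separating payoff: 325 − 24 × p* = 325 − 24 × (325 − 159)/51 = 325 − 3984/51 ≈ 246.8824.
Pooling payoff: 0.41 × 325 + 0.59 × 159 = 227.06.
Difference: 246.8824 − 227.06 = 19.8224, i.e. 19.82 to two decimal places.
The strong-case type prefers to separate.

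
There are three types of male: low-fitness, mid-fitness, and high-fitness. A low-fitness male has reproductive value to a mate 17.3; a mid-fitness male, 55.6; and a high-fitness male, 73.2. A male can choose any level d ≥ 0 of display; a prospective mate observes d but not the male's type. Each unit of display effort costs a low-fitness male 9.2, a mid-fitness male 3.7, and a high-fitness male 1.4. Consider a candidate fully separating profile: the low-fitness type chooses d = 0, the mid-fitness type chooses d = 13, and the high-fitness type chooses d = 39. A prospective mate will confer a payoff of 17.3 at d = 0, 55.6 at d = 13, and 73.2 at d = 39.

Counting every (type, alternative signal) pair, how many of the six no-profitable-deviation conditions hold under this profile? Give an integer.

Mid-fitness (own payoff 55.6 − 3.7×13 = 7.5): to d=0 gives 17.3 → profitable ✗; to d=39 gives 73.2 − 3.7×39 = -71.1 → no gain ✓.
Low-fitness (own payoff 17.3): to d=13 gives 55.6 − 9.2×13 = -64 → no gain ✓; to d=39 gives 73.2 − 9.2×39 = -285.6 → no gain ✓.
High-fitness (own payoff 73.2 − 1.4×39 = 18.6): to d=0 gives 17.3 → no gain ✓; to d=13 gives 55.6 − 1.4×13 = 37.4 → profitable ✗.
4 of the 6 constraints hold; not an equilibrium.

4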